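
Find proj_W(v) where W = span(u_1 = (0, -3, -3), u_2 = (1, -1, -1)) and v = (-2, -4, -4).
proj_W(v) = (-2, -4, -4)

Set up U = [u_1 | ... | u_2] ∈ R^(3×2). The projector onto W = col(U) is P = U (U^T U)^(-1) U^T.
Compute U^T U =
  [18, 6]
  [6, 3],
and U^T v = (24, 6).
Solve U^T U · c = U^T v for the coefficients: c = (2, -2). The projection is proj_W(v) = U c.
Check: (v - proj_W(v)) · u_1 = 0  (should be 0).
Check: (v - proj_W(v)) · u_2 = 0  (should be 0).
Result: proj_W(v) = (-2, -4, -4).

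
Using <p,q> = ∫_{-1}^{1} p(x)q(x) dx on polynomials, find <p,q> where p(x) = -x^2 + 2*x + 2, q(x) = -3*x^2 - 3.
<p,q> = -64/5

Expand the product: p(x)·q(x) = 3*x^4 - 6*x^3 - 3*x^2 - 6*x - 6.
∫_{-1}^{1} of each monomial x^k gives [2/(k+1) if k even, 0 if k odd]. Integrating term-by-term (or equivalently evaluating the antiderivative F(x) = 3*x^5/5 - 3*x^4/2 - x^3 - 3*x^2 - 6*x at the endpoints):
  F(1) − F(−1) = -109/10 − (19/10) = -64/5.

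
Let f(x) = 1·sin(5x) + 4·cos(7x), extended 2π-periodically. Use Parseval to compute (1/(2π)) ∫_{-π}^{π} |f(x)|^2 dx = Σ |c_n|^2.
Σ |c_n|^2 = 17/2

Expand |f|^2 and use orthogonality of {sin(nx), cos(mx)} on [-π, π]:
  ∫_{-π}^{π} sin(nx)^2 dx = π, ∫ cos(mx)^2 dx = π, and cross terms integrate to 0.
So ∫_{-π}^{π} f(x)^2 dx = 1^2 · π + 4^2 · π = (1 + 16)π.
Divide by 2π: (1 + 16)/2 = 17/2.
By Parseval, this equals Σ |c_n|^2.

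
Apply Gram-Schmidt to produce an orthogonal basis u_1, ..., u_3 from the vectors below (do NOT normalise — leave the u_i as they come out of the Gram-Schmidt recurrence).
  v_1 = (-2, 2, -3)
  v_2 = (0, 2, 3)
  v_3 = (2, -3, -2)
Orthogonal basis:
  u_1 = (-2, 2, -3)
  u_2 = (-10/17, 44/17, 36/17)
  u_3 = (6/7, 3/7, -2/7)

Apply the Gram-Schmidt recurrence
  u_1 = v_1
  u_i = v_i − Σ_{j<i} ((v_i · u_j) / (u_j · u_j)) · u_j.

Step by step this gives:
  u_1 = (-2, 2, -3)
  u_2 = (-10/17, 44/17, 36/17)
  u_3 = (6/7, 3/7, -2/7)

Orthogonality check:
  u_2 · u_1 = 0 (should be 0)
  u_3 · u_1 = 0 (should be 0)
  u_3 · u_2 = 0 (should be 0)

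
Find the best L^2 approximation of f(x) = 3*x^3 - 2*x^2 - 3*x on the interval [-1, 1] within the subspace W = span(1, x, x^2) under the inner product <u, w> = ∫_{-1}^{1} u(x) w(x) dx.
g(x) = -2*x^2 - 6*x/5

The best approximation g ∈ W is the orthogonal projection of f onto W. Writing g = a_0 + a_1 x + a_2 x^2, the coefficients solve the normal equations G · a = b where
  G_{ij} = <φ_i, φ_j> and b_i = <f, φ_i>, with φ_0 = 1, φ_1 = x, φ_2 = x^2.
G =
  [2, 0, 2/3]
  [0, 2/3, 0]
  [2/3, 0, 2/5],
b = (-4/3, -4/5, -4/5).
Solving gives a_0 = 0, a_1 = -6/5, a_2 = -2, so
  g(x) = -2*x^2 - 6*x/5.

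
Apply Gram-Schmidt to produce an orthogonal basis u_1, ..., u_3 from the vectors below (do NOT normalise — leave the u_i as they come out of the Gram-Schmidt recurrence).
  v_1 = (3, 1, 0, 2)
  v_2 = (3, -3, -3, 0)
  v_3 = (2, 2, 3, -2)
Orthogonal basis:
  u_1 = (3, 1, 0, 2)
  u_2 = (12/7, -24/7, -3, -6/7)
  u_3 = (36/19, 4/19, 32/19, -56/19)

Apply the Gram-Schmidt recurrence
  u_1 = v_1
  u_i = v_i − Σ_{j<i} ((v_i · u_j) / (u_j · u_j)) · u_j.

Step by step this gives:
  u_1 = (3, 1, 0, 2)
  u_2 = (12/7, -24/7, -3, -6/7)
  u_3 = (36/19, 4/19, 32/19, -56/19)

Orthogonality check:
  u_2 · u_1 = 0 (should be 0)
  u_3 · u_1 = 0 (should be 0)
  u_3 · u_2 = 0 (should be 0)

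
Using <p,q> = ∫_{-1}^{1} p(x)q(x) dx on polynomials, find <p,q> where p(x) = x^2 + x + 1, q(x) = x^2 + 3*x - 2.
<p,q> = -34/15

Expand the product: p(x)·q(x) = x^4 + 4*x^3 + 2*x^2 + x - 2.
∫_{-1}^{1} of each monomial x^k gives [2/(k+1) if k even, 0 if k odd]. Integrating term-by-term (or equivalently evaluating the antiderivative F(x) = x^5/5 + x^4 + 2*x^3/3 + x^2/2 - 2*x at the endpoints):
  F(1) − F(−1) = 11/30 − (79/30) = -34/15.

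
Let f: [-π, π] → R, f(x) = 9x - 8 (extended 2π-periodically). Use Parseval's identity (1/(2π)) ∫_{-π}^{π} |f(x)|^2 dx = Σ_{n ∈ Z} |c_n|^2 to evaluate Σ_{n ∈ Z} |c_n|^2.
Σ |c_n|^2 = 27π^2 + 64

Expand and integrate term by term over [-π, π]:
  ∫ (9x)^2 dx = 81·(2π^3/3); ∫ 2·9·(-8)·x dx = 0 (odd integrand); ∫ (-8)^2 dx = 64·2π.
So (1/(2π)) ∫_{-π}^{π} (9x - 8)^2 dx = 81π^2/3 + 64 = 27π^2 + 64.
Parseval ⇒ Σ |c_n|^2 = 27π^2 + 64.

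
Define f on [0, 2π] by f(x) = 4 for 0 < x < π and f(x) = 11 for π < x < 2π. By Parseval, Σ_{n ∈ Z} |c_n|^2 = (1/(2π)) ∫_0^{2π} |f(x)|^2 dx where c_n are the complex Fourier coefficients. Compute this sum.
Σ |c_n|^2 = 137/2

Parseval equates the L^2 energy of f (normalised by 1/(2π)) with the ℓ^2 sum of its Fourier coefficients: (1/(2π)) ∫_0^{2π} |f|^2 = Σ |c_n|^2.
Compute the left side: (1/(2π)) [∫_0^π 4^2 dx + ∫_π^{2π} 11^2 dx] = (1/(2π)) · (16π + 121π) = (16 + 121)/2 = 137/2.
So Σ_{n ∈ Z} |c_n|^2 = 137/2.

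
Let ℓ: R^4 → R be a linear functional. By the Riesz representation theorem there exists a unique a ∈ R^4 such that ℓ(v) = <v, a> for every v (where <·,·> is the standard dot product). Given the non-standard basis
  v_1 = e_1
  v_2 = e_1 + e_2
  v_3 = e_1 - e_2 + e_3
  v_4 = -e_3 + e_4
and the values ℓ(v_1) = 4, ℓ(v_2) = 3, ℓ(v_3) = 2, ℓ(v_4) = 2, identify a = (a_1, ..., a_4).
a = (4, -1, -3, -1)

Write a = (a_1, ..., a_4) in the standard basis. For each basis vector v_i, ℓ(v_i) = <v_i, a> is a linear equation in the a_j's. Collect the n equations into a matrix system V a = ℓ, where row i of V is v_i (expressed in the standard basis). Since V is invertible (lower-triangular with 1s on the diagonal, up to permutation), solve by back-substitution:
  V =
[[1, 0, 0, 0],
 [1, 1, 0, 0],
 [1, -1, 1, 0],
 [0, 0, -1, 1]]
  V a = (4, 3, 2, 2)
Solving gives a = (4, -1, -3, -1).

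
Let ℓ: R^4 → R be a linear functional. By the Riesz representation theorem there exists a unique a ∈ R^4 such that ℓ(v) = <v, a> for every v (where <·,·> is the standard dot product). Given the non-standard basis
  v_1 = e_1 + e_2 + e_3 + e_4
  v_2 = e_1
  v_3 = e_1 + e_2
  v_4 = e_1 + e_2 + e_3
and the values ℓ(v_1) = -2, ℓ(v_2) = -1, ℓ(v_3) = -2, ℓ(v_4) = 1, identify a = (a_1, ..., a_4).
a = (-1, -1, 3, -3)

Write a = (a_1, ..., a_4) in the standard basis. For each basis vector v_i, ℓ(v_i) = <v_i, a> is a linear equation in the a_j's. Collect the n equations into a matrix system V a = ℓ, where row i of V is v_i (expressed in the standard basis). Since V is invertible (lower-triangular with 1s on the diagonal, up to permutation), solve by back-substitution:
  V =
[[1, 1, 1, 1],
 [1, 0, 0, 0],
 [1, 1, 0, 0],
 [1, 1, 1, 0]]
  V a = (-2, -1, -2, 1)
Solving gives a = (-1, -1, 3, -3).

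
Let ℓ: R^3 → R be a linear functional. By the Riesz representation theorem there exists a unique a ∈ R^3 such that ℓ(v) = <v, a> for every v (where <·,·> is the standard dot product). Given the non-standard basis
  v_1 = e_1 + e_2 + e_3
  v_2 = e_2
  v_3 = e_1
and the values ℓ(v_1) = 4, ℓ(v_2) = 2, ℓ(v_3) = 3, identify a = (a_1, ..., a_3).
a = (3, 2, -1)

Write a = (a_1, ..., a_3) in the standard basis. For each basis vector v_i, ℓ(v_i) = <v_i, a> is a linear equation in the a_j's. Collect the n equations into a matrix system V a = ℓ, where row i of V is v_i (expressed in the standard basis). Since V is invertible (lower-triangular with 1s on the diagonal, up to permutation), solve by back-substitution:
  V =
[[1, 1, 1],
 [0, 1, 0],
 [1, 0, 0]]
  V a = (4, 2, 3)
Solving gives a = (3, 2, -1).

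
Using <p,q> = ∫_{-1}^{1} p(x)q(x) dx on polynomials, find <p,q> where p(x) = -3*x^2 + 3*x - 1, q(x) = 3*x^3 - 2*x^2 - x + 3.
<p,q> = -20/3

Expand the product: p(x)·q(x) = -9*x^5 + 15*x^4 - 6*x^3 - 10*x^2 + 10*x - 3.
∫_{-1}^{1} of each monomial x^k gives [2/(k+1) if k even, 0 if k odd]. Integrating term-by-term (or equivalently evaluating the antiderivative F(x) = -3*x^6/2 + 3*x^5 - 3*x^4/2 - 10*x^3/3 + 5*x^2 - 3*x at the endpoints):
  F(1) − F(−1) = -4/3 − (16/3) = -20/3.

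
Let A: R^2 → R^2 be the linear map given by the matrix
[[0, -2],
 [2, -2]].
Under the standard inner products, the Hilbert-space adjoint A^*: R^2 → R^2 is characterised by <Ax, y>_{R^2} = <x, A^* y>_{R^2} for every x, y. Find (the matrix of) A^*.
A^* = A^T =
[[0, 2],
 [-2, -2]]

For real matrices with standard dot products, the defining identity <Ax, y> = <x, A^* y> gives (Ax)^T y = x^T (A^*) y, i.e. x^T A^T y = x^T (A^*) y. Since this holds for all x, y, we must have A^* = A^T. Therefore
A^* =
[[0, 2],
 [-2, -2]].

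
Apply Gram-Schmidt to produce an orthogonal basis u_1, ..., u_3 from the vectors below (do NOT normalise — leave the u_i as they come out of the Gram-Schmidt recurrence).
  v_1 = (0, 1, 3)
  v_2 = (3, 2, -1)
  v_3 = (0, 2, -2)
Orthogonal basis:
  u_1 = (0, 1, 3)
  u_2 = (3, 21/10, -7/10)
  u_3 = (-168/139, 216/139, -72/139)

Apply the Gram-Schmidt recurrence
  u_1 = v_1
  u_i = v_i − Σ_{j<i} ((v_i · u_j) / (u_j · u_j)) · u_j.

Step by step this gives:
  u_1 = (0, 1, 3)
  u_2 = (3, 21/10, -7/10)
  u_3 = (-168/139, 216/139, -72/139)

Orthogonality check:
  u_2 · u_1 = 0 (should be 0)
  u_3 · u_1 = 0 (should be 0)
  u_3 · u_2 = 0 (should be 0)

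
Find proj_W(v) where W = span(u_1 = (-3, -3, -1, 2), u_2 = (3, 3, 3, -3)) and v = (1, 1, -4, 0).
proj_W(v) = (14/11, 14/11, -38/11, 12/11)

Set up U = [u_1 | ... | u_2] ∈ R^(4×2). The projector onto W = col(U) is P = U (U^T U)^(-1) U^T.
Compute U^T U =
  [23, -27]
  [-27, 36],
and U^T v = (-2, -6).
Solve U^T U · c = U^T v for the coefficients: c = (-26/11, -64/33). The projection is proj_W(v) = U c.
Check: (v - proj_W(v)) · u_1 = 0  (should be 0).
Check: (v - proj_W(v)) · u_2 = 0  (should be 0).
Result: proj_W(v) = (14/11, 14/11, -38/11, 12/11).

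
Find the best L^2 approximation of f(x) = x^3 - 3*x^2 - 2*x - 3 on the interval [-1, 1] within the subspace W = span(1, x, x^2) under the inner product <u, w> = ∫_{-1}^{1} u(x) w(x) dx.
g(x) = -3*x^2 - 7*x/5 - 3

The best approximation g ∈ W is the orthogonal projection of f onto W. Writing g = a_0 + a_1 x + a_2 x^2, the coefficients solve the normal equations G · a = b where
  G_{ij} = <φ_i, φ_j> and b_i = <f, φ_i>, with φ_0 = 1, φ_1 = x, φ_2 = x^2.
G =
  [2, 0, 2/3]
  [0, 2/3, 0]
  [2/3, 0, 2/5],
b = (-8, -14/15, -16/5).
Solving gives a_0 = -3, a_1 = -7/5, a_2 = -3, so
  g(x) = -3*x^2 - 7*x/5 - 3.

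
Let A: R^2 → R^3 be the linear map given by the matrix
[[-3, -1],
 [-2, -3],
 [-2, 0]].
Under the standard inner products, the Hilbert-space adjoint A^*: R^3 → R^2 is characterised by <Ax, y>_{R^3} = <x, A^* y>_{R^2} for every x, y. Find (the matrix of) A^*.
A^* = A^T =
[[-3, -2, -2],
 [-1, -3, 0]]

For real matrices with standard dot products, the defining identity <Ax, y> = <x, A^* y> gives (Ax)^T y = x^T (A^*) y, i.e. x^T A^T y = x^T (A^*) y. Since this holds for all x, y, we must have A^* = A^T. Therefore
A^* =
[[-3, -2, -2],
 [-1, -3, 0]].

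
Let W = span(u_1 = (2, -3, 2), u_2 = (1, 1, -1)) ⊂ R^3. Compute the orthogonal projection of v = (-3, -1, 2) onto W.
proj_W(v) = (-43/14, -9/7, 23/14)

Set up U = [u_1 | ... | u_2] ∈ R^(3×2). The projector onto W = col(U) is P = U (U^T U)^(-1) U^T.
Compute U^T U =
  [17, -3]
  [-3, 3],
and U^T v = (1, -6).
Solve U^T U · c = U^T v for the coefficients: c = (-5/14, -33/14). The projection is proj_W(v) = U c.
Check: (v - proj_W(v)) · u_1 = 0  (should be 0).
Check: (v - proj_W(v)) · u_2 = 0  (should be 0).
Result: proj_W(v) = (-43/14, -9/7, 23/14).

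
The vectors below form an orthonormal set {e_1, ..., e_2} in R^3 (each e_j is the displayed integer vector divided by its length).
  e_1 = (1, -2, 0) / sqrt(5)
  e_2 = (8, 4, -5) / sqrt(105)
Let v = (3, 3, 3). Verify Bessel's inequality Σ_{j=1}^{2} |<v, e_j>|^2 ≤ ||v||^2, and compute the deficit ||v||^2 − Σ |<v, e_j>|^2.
Σ |<v, e_j>|^2 = 6; ||v||^2 = 27; deficit = 21

Write each e_j = u_j / sqrt(<u_j, u_j>) where u_j is the displayed integer vector. Then <v, e_j> = <v, u_j> / sqrt(<u_j, u_j>), so |<v, e_j>|^2 = <v, u_j>^2 / <u_j, u_j>.
Coefficients: <v, e_1> = -3/sqrt(5), <v, e_2> = 21/sqrt(105).
Square and sum: Σ |<v, e_j>|^2 = 6.
Compute ||v||^2 = v·v = 27.
Deficit = 27 − 6 = 21 ≥ 0, confirming Bessel's inequality. (The deficit equals ||v − Σ <v,e_j> e_j||^2, the squared distance from v to span{e_j}.)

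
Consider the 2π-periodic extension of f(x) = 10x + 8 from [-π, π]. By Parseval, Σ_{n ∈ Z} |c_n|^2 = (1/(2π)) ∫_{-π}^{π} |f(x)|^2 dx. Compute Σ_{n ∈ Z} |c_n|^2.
Σ |c_n|^2 = 100π^2/3 + 64

Expand and integrate term by term over [-π, π]:
  ∫ (10x)^2 dx = 100·(2π^3/3); ∫ 2·10·(8)·x dx = 0 (odd integrand); ∫ 8^2 dx = 64·2π.
So (1/(2π)) ∫_{-π}^{π} (10x + 8)^2 dx = 100π^2/3 + 64 = 100π^2/3 + 64.
Parseval ⇒ Σ |c_n|^2 = 100π^2/3 + 64.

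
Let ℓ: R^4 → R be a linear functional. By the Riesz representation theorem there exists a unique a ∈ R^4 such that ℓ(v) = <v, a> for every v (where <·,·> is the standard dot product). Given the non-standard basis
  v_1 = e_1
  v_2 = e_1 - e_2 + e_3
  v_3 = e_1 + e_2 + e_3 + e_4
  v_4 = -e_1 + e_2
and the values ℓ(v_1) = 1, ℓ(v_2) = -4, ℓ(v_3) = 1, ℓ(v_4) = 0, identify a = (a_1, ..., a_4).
a = (1, 1, -4, 3)

Write a = (a_1, ..., a_4) in the standard basis. For each basis vector v_i, ℓ(v_i) = <v_i, a> is a linear equation in the a_j's. Collect the n equations into a matrix system V a = ℓ, where row i of V is v_i (expressed in the standard basis). Since V is invertible (lower-triangular with 1s on the diagonal, up to permutation), solve by back-substitution:
  V =
[[1, 0, 0, 0],
 [1, -1, 1, 0],
 [1, 1, 1, 1],
 [-1, 1, 0, 0]]
  V a = (1, -4, 1, 0)
Solving gives a = (1, 1, -4, 3).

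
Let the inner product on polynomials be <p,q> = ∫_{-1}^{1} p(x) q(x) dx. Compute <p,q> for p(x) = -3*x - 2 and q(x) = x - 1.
<p,q> = 2

Expand the product: p(x)·q(x) = -3*x^2 + x + 2.
∫_{-1}^{1} of each monomial x^k gives [2/(k+1) if k even, 0 if k odd]. Integrating term-by-term (or equivalently evaluating the antiderivative F(x) = -x^3 + x^2/2 + 2*x at the endpoints):
  F(1) − F(−1) = 3/2 − (-1/2) = 2.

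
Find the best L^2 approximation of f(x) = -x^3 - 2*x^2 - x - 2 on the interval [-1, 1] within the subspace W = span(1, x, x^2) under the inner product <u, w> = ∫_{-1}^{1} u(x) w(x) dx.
g(x) = -2*x^2 - 8*x/5 - 2

The best approximation g ∈ W is the orthogonal projection of f onto W. Writing g = a_0 + a_1 x + a_2 x^2, the coefficients solve the normal equations G · a = b where
  G_{ij} = <φ_i, φ_j> and b_i = <f, φ_i>, with φ_0 = 1, φ_1 = x, φ_2 = x^2.
G =
  [2, 0, 2/3]
  [0, 2/3, 0]
  [2/3, 0, 2/5],
b = (-16/3, -16/15, -32/15).
Solving gives a_0 = -2, a_1 = -8/5, a_2 = -2, so
  g(x) = -2*x^2 - 8*x/5 - 2.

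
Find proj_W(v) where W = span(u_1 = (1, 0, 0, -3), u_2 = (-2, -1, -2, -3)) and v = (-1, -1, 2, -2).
proj_W(v) = (25/131, -15/131, -30/131, -210/131)

Set up U = [u_1 | ... | u_2] ∈ R^(4×2). The projector onto W = col(U) is P = U (U^T U)^(-1) U^T.
Compute U^T U =
  [10, 7]
  [7, 18],
and U^T v = (5, 5).
Solve U^T U · c = U^T v for the coefficients: c = (55/131, 15/131). The projection is proj_W(v) = U c.
Check: (v - proj_W(v)) · u_1 = 0  (should be 0).
Check: (v - proj_W(v)) · u_2 = 0  (should be 0).
Result: proj_W(v) = (25/131, -15/131, -30/131, -210/131).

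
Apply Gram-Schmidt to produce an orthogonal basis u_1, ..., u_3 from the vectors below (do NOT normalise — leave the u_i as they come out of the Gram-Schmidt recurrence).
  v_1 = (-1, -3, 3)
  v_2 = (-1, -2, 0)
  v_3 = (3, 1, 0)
Orthogonal basis:
  u_1 = (-1, -3, 3)
  u_2 = (-12/19, -17/19, -21/19)
  u_3 = (45/23, -45/46, -15/46)

Apply the Gram-Schmidt recurrence
  u_1 = v_1
  u_i = v_i − Σ_{j<i} ((v_i · u_j) / (u_j · u_j)) · u_j.

Step by step this gives:
  u_1 = (-1, -3, 3)
  u_2 = (-12/19, -17/19, -21/19)
  u_3 = (45/23, -45/46, -15/46)

Orthogonality check:
  u_2 · u_1 = 0 (should be 0)
  u_3 · u_1 = 0 (should be 0)
  u_3 · u_2 = 0 (should be 0)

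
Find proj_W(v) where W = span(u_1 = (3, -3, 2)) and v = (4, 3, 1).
proj_W(v) = (15/22, -15/22, 5/11)

Set up U = [u_1 | ... | u_1] ∈ R^(3×1). The projector onto W = col(U) is P = U (U^T U)^(-1) U^T.
Compute U^T U =
  [22],
and U^T v = (5).
Solve U^T U · c = U^T v for the coefficients: c = (5/22). The projection is proj_W(v) = U c.
Check: (v - proj_W(v)) · u_1 = 0  (should be 0).
Result: proj_W(v) = (15/22, -15/22, 5/11).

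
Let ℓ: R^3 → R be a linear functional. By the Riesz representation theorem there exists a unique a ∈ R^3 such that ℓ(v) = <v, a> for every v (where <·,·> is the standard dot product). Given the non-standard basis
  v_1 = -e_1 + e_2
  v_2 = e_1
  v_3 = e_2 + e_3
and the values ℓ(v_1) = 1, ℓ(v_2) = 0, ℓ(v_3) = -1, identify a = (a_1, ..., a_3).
a = (0, 1, -2)

Write a = (a_1, ..., a_3) in the standard basis. For each basis vector v_i, ℓ(v_i) = <v_i, a> is a linear equation in the a_j's. Collect the n equations into a matrix system V a = ℓ, where row i of V is v_i (expressed in the standard basis). Since V is invertible (lower-triangular with 1s on the diagonal, up to permutation), solve by back-substitution:
  V =
[[-1, 1, 0],
 [1, 0, 0],
 [0, 1, 1]]
  V a = (1, 0, -1)
Solving gives a = (0, 1, -2).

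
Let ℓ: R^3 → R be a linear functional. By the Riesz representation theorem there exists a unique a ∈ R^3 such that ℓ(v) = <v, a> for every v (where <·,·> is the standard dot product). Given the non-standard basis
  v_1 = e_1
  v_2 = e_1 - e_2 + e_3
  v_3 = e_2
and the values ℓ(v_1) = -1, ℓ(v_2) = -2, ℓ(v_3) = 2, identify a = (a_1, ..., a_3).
a = (-1, 2, 1)

Write a = (a_1, ..., a_3) in the standard basis. For each basis vector v_i, ℓ(v_i) = <v_i, a> is a linear equation in the a_j's. Collect the n equations into a matrix system V a = ℓ, where row i of V is v_i (expressed in the standard basis). Since V is invertible (lower-triangular with 1s on the diagonal, up to permutation), solve by back-substitution:
  V =
[[1, 0, 0],
 [1, -1, 1],
 [0, 1, 0]]
  V a = (-1, -2, 2)
Solving gives a = (-1, 2, 1).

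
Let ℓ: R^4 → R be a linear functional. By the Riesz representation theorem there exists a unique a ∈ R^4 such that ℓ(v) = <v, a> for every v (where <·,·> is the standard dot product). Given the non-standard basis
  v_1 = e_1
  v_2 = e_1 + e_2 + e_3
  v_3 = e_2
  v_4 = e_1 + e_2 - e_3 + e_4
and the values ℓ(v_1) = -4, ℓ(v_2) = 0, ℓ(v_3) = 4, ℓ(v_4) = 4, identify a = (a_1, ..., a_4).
a = (-4, 4, 0, 4)

Write a = (a_1, ..., a_4) in the standard basis. For each basis vector v_i, ℓ(v_i) = <v_i, a> is a linear equation in the a_j's. Collect the n equations into a matrix system V a = ℓ, where row i of V is v_i (expressed in the standard basis). Since V is invertible (lower-triangular with 1s on the diagonal, up to permutation), solve by back-substitution:
  V =
[[1, 0, 0, 0],
 [1, 1, 1, 0],
 [0, 1, 0, 0],
 [1, 1, -1, 1]]
  V a = (-4, 0, 4, 4)
Solving gives a = (-4, 4, 0, 4).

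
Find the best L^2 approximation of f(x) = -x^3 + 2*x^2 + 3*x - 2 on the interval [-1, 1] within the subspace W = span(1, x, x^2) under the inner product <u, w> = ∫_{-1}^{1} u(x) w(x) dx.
g(x) = 2*x^2 + 12*x/5 - 2

The best approximation g ∈ W is the orthogonal projection of f onto W. Writing g = a_0 + a_1 x + a_2 x^2, the coefficients solve the normal equations G · a = b where
  G_{ij} = <φ_i, φ_j> and b_i = <f, φ_i>, with φ_0 = 1, φ_1 = x, φ_2 = x^2.
G =
  [2, 0, 2/3]
  [0, 2/3, 0]
  [2/3, 0, 2/5],
b = (-8/3, 8/5, -8/15).
Solving gives a_0 = -2, a_1 = 12/5, a_2 = 2, so
  g(x) = 2*x^2 + 12*x/5 - 2.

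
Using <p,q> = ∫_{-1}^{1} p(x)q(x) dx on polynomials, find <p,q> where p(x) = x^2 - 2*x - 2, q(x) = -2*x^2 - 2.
<p,q> = 128/15

Expand the product: p(x)·q(x) = -2*x^4 + 4*x^3 + 2*x^2 + 4*x + 4.
∫_{-1}^{1} of each monomial x^k gives [2/(k+1) if k even, 0 if k odd]. Integrating term-by-term (or equivalently evaluating the antiderivative F(x) = -2*x^5/5 + x^4 + 2*x^3/3 + 2*x^2 + 4*x at the endpoints):
  F(1) − F(−1) = 109/15 − (-19/15) = 128/15.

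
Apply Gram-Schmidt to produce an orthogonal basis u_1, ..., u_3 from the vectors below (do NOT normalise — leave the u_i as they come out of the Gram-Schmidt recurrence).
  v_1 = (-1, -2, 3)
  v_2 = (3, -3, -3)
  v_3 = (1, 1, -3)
Orthogonal basis:
  u_1 = (-1, -2, 3)
  u_2 = (18/7, -27/7, -12/7)
  u_3 = (-5/19, -2/19, -3/19)

Apply the Gram-Schmidt recurrence
  u_1 = v_1
  u_i = v_i − Σ_{j<i} ((v_i · u_j) / (u_j · u_j)) · u_j.

Step by step this gives:
  u_1 = (-1, -2, 3)
  u_2 = (18/7, -27/7, -12/7)
  u_3 = (-5/19, -2/19, -3/19)

Orthogonality check:
  u_2 · u_1 = 0 (should be 0)
  u_3 · u_1 = 0 (should be 0)
  u_3 · u_2 = 0 (should be 0)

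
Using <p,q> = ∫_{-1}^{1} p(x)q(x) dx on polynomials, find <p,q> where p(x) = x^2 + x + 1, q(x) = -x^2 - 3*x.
<p,q> = -46/15

Expand the product: p(x)·q(x) = -x^4 - 4*x^3 - 4*x^2 - 3*x.
∫_{-1}^{1} of each monomial x^k gives [2/(k+1) if k even, 0 if k odd]. Integrating term-by-term (or equivalently evaluating the antiderivative F(x) = -x^5/5 - x^4 - 4*x^3/3 - 3*x^2/2 at the endpoints):
  F(1) − F(−1) = -121/30 − (-29/30) = -46/15.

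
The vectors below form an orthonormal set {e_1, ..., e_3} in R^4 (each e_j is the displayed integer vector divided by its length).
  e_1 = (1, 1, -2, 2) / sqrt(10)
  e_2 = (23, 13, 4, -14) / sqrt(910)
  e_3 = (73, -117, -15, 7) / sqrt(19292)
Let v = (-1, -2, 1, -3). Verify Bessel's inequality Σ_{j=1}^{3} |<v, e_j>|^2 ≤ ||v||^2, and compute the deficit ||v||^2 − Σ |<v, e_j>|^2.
Σ |<v, e_j>|^2 = 2739/212; ||v||^2 = 15; deficit = 441/212

Write each e_j = u_j / sqrt(<u_j, u_j>) where u_j is the displayed integer vector. Then <v, e_j> = <v, u_j> / sqrt(<u_j, u_j>), so |<v, e_j>|^2 = <v, u_j>^2 / <u_j, u_j>.
Coefficients: <v, e_1> = -11/sqrt(10), <v, e_2> = -3/sqrt(910), <v, e_3> = 125/sqrt(19292).
Square and sum: Σ |<v, e_j>|^2 = 2739/212.
Compute ||v||^2 = v·v = 15.
Deficit = 15 − 2739/212 = 441/212 ≥ 0, confirming Bessel's inequality. (The deficit equals ||v − Σ <v,e_j> e_j||^2, the squared distance from v to span{e_j}.)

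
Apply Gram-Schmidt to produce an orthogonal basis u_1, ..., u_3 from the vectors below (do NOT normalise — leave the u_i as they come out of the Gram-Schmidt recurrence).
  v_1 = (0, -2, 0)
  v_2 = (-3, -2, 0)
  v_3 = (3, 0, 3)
Orthogonal basis:
  u_1 = (0, -2, 0)
  u_2 = (-3, 0, 0)
  u_3 = (0, 0, 3)

Apply the Gram-Schmidt recurrence
  u_1 = v_1
  u_i = v_i − Σ_{j<i} ((v_i · u_j) / (u_j · u_j)) · u_j.

Step by step this gives:
  u_1 = (0, -2, 0)
  u_2 = (-3, 0, 0)
  u_3 = (0, 0, 3)

Orthogonality check:
  u_2 · u_1 = 0 (should be 0)
  u_3 · u_1 = 0 (should be 0)
  u_3 · u_2 = 0 (should be 0)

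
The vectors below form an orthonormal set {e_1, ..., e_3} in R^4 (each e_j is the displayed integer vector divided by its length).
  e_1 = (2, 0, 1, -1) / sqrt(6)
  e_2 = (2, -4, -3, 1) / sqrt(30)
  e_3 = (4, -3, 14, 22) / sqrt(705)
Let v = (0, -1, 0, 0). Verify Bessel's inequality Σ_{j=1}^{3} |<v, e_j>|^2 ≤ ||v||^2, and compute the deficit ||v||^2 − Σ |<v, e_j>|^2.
Σ |<v, e_j>|^2 = 77/141; ||v||^2 = 1; deficit = 64/141

Write each e_j = u_j / sqrt(<u_j, u_j>) where u_j is the displayed integer vector. Then <v, e_j> = <v, u_j> / sqrt(<u_j, u_j>), so |<v, e_j>|^2 = <v, u_j>^2 / <u_j, u_j>.
Coefficients: <v, e_1> = 0/sqrt(6), <v, e_2> = 4/sqrt(30), <v, e_3> = 3/sqrt(705).
Square and sum: Σ |<v, e_j>|^2 = 77/141.
Compute ||v||^2 = v·v = 1.
Deficit = 1 − 77/141 = 64/141 ≥ 0, confirming Bessel's inequality. (The deficit equals ||v − Σ <v,e_j> e_j||^2, the squared distance from v to span{e_j}.)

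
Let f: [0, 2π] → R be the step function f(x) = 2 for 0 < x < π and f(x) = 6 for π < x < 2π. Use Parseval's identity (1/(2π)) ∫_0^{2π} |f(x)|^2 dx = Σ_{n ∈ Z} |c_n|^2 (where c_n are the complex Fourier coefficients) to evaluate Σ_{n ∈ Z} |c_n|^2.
Σ |c_n|^2 = 20

Parseval equates the L^2 energy of f (normalised by 1/(2π)) with the ℓ^2 sum of its Fourier coefficients: (1/(2π)) ∫_0^{2π} |f|^2 = Σ |c_n|^2.
Compute the left side: (1/(2π)) [∫_0^π 2^2 dx + ∫_π^{2π} 6^2 dx] = (1/(2π)) · (4π + 36π) = (4 + 36)/2 = 20.
So Σ_{n ∈ Z} |c_n|^2 = 20.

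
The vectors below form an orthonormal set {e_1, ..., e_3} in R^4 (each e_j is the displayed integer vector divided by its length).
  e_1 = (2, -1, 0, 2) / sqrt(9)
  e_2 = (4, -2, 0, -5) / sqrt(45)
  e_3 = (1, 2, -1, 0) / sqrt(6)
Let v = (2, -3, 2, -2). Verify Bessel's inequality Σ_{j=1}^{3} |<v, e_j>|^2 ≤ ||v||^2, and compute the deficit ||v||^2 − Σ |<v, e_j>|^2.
Σ |<v, e_j>|^2 = 99/5; ||v||^2 = 21; deficit = 6/5

Write each e_j = u_j / sqrt(<u_j, u_j>) where u_j is the displayed integer vector. Then <v, e_j> = <v, u_j> / sqrt(<u_j, u_j>), so |<v, e_j>|^2 = <v, u_j>^2 / <u_j, u_j>.
Coefficients: <v, e_1> = 3/sqrt(9), <v, e_2> = 24/sqrt(45), <v, e_3> = -6/sqrt(6).
Square and sum: Σ |<v, e_j>|^2 = 99/5.
Compute ||v||^2 = v·v = 21.
Deficit = 21 − 99/5 = 6/5 ≥ 0, confirming Bessel's inequality. (The deficit equals ||v − Σ <v,e_j> e_j||^2, the squared distance from v to span{e_j}.)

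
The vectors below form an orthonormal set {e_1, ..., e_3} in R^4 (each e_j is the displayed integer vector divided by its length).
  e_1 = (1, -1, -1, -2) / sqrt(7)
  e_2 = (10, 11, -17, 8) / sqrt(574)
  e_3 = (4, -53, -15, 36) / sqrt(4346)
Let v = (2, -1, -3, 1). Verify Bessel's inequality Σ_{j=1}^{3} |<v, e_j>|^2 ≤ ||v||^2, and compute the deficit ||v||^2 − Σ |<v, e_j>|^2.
Σ |<v, e_j>|^2 = 794/53; ||v||^2 = 15; deficit = 1/53

Write each e_j = u_j / sqrt(<u_j, u_j>) where u_j is the displayed integer vector. Then <v, e_j> = <v, u_j> / sqrt(<u_j, u_j>), so |<v, e_j>|^2 = <v, u_j>^2 / <u_j, u_j>.
Coefficients: <v, e_1> = 4/sqrt(7), <v, e_2> = 68/sqrt(574), <v, e_3> = 142/sqrt(4346).
Square and sum: Σ |<v, e_j>|^2 = 794/53.
Compute ||v||^2 = v·v = 15.
Deficit = 15 − 794/53 = 1/53 ≥ 0, confirming Bessel's inequality. (The deficit equals ||v − Σ <v,e_j> e_j||^2, the squared distance from v to span{e_j}.)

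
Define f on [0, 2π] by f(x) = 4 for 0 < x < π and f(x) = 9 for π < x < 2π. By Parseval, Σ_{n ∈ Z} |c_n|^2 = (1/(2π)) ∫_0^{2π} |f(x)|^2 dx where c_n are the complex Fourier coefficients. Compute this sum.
Σ |c_n|^2 = 97/2

Parseval equates the L^2 energy of f (normalised by 1/(2π)) with the ℓ^2 sum of its Fourier coefficients: (1/(2π)) ∫_0^{2π} |f|^2 = Σ |c_n|^2.
Compute the left side: (1/(2π)) [∫_0^π 4^2 dx + ∫_π^{2π} 9^2 dx] = (1/(2π)) · (16π + 81π) = (16 + 81)/2 = 97/2.
So Σ_{n ∈ Z} |c_n|^2 = 97/2.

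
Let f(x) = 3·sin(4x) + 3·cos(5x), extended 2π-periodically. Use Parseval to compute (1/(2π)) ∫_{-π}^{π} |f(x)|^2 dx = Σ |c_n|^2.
Σ |c_n|^2 = 9

Expand |f|^2 and use orthogonality of {sin(nx), cos(mx)} on [-π, π]:
  ∫_{-π}^{π} sin(nx)^2 dx = π, ∫ cos(mx)^2 dx = π, and cross terms integrate to 0.
So ∫_{-π}^{π} f(x)^2 dx = 3^2 · π + 3^2 · π = (9 + 9)π.
Divide by 2π: (9 + 9)/2 = 9.
By Parseval, this equals Σ |c_n|^2.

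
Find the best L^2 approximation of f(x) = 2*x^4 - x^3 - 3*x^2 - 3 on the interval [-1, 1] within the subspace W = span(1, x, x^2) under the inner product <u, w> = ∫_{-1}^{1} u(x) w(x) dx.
g(x) = -9*x^2/7 - 3*x/5 - 111/35

The best approximation g ∈ W is the orthogonal projection of f onto W. Writing g = a_0 + a_1 x + a_2 x^2, the coefficients solve the normal equations G · a = b where
  G_{ij} = <φ_i, φ_j> and b_i = <f, φ_i>, with φ_0 = 1, φ_1 = x, φ_2 = x^2.
G =
  [2, 0, 2/3]
  [0, 2/3, 0]
  [2/3, 0, 2/5],
b = (-36/5, -2/5, -92/35).
Solving gives a_0 = -111/35, a_1 = -3/5, a_2 = -9/7, so
  g(x) = -9*x^2/7 - 3*x/5 - 111/35.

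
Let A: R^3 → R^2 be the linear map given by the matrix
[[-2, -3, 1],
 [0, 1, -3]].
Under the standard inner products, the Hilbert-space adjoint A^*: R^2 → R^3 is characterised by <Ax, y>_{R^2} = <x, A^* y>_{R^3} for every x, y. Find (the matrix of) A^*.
A^* = A^T =
[[-2, 0],
 [-3, 1],
 [1, -3]]

For real matrices with standard dot products, the defining identity <Ax, y> = <x, A^* y> gives (Ax)^T y = x^T (A^*) y, i.e. x^T A^T y = x^T (A^*) y. Since this holds for all x, y, we must have A^* = A^T. Therefore
A^* =
[[-2, 0],
 [-3, 1],
 [1, -3]].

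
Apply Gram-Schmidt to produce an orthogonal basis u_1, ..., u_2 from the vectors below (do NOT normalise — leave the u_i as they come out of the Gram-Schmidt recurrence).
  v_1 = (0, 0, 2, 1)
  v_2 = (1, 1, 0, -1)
Orthogonal basis:
  u_1 = (0, 0, 2, 1)
  u_2 = (1, 1, 2/5, -4/5)

Apply the Gram-Schmidt recurrence
  u_1 = v_1
  u_i = v_i − Σ_{j<i} ((v_i · u_j) / (u_j · u_j)) · u_j.

Step by step this gives:
  u_1 = (0, 0, 2, 1)
  u_2 = (1, 1, 2/5, -4/5)

Orthogonality check:
  u_2 · u_1 = 0 (should be 0)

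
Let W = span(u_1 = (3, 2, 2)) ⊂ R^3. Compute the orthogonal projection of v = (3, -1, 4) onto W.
proj_W(v) = (45/17, 30/17, 30/17)

Set up U = [u_1 | ... | u_1] ∈ R^(3×1). The projector onto W = col(U) is P = U (U^T U)^(-1) U^T.
Compute U^T U =
  [17],
and U^T v = (15).
Solve U^T U · c = U^T v for the coefficients: c = (15/17). The projection is proj_W(v) = U c.
Check: (v - proj_W(v)) · u_1 = 0  (should be 0).
Result: proj_W(v) = (45/17, 30/17, 30/17).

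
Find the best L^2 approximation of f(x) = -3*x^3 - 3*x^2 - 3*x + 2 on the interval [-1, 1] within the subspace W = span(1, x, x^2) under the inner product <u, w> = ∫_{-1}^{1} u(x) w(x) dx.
g(x) = -3*x^2 - 24*x/5 + 2

The best approximation g ∈ W is the orthogonal projection of f onto W. Writing g = a_0 + a_1 x + a_2 x^2, the coefficients solve the normal equations G · a = b where
  G_{ij} = <φ_i, φ_j> and b_i = <f, φ_i>, with φ_0 = 1, φ_1 = x, φ_2 = x^2.
G =
  [2, 0, 2/3]
  [0, 2/3, 0]
  [2/3, 0, 2/5],
b = (2, -16/5, 2/15).
Solving gives a_0 = 2, a_1 = -24/5, a_2 = -3, so
  g(x) = -3*x^2 - 24*x/5 + 2.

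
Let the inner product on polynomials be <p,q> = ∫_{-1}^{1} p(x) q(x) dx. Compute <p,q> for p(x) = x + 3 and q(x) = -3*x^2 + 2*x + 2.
<p,q> = 22/3

Expand the product: p(x)·q(x) = -3*x^3 - 7*x^2 + 8*x + 6.
∫_{-1}^{1} of each monomial x^k gives [2/(k+1) if k even, 0 if k odd]. Integrating term-by-term (or equivalently evaluating the antiderivative F(x) = -3*x^4/4 - 7*x^3/3 + 4*x^2 + 6*x at the endpoints):
  F(1) − F(−1) = 83/12 − (-5/12) = 22/3.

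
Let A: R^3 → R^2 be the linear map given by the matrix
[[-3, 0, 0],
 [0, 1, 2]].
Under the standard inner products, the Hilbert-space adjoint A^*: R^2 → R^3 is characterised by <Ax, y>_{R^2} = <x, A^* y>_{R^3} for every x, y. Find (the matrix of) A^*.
A^* = A^T =
[[-3, 0],
 [0, 1],
 [0, 2]]

For real matrices with standard dot products, the defining identity <Ax, y> = <x, A^* y> gives (Ax)^T y = x^T (A^*) y, i.e. x^T A^T y = x^T (A^*) y. Since this holds for all x, y, we must have A^* = A^T. Therefore
A^* =
[[-3, 0],
 [0, 1],
 [0, 2]].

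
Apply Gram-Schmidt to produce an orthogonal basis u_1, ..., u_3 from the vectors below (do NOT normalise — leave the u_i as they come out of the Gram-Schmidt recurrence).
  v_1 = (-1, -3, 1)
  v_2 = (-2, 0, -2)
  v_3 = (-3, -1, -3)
Orthogonal basis:
  u_1 = (-1, -3, 1)
  u_2 = (-2, 0, -2)
  u_3 = (3/11, -2/11, -3/11)

Apply the Gram-Schmidt recurrence
  u_1 = v_1
  u_i = v_i − Σ_{j<i} ((v_i · u_j) / (u_j · u_j)) · u_j.

Step by step this gives:
  u_1 = (-1, -3, 1)
  u_2 = (-2, 0, -2)
  u_3 = (3/11, -2/11, -3/11)

Orthogonality check:
  u_2 · u_1 = 0 (should be 0)
  u_3 · u_1 = 0 (should be 0)
  u_3 · u_2 = 0 (should be 0)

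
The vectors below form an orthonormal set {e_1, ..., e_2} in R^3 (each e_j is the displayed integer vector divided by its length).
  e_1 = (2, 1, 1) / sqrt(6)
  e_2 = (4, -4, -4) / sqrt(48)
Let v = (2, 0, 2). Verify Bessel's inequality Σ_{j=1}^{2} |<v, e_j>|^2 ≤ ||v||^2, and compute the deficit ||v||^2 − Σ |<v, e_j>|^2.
Σ |<v, e_j>|^2 = 6; ||v||^2 = 8; deficit = 2

Write each e_j = u_j / sqrt(<u_j, u_j>) where u_j is the displayed integer vector. Then <v, e_j> = <v, u_j> / sqrt(<u_j, u_j>), so |<v, e_j>|^2 = <v, u_j>^2 / <u_j, u_j>.
Coefficients: <v, e_1> = 6/sqrt(6), <v, e_2> = 0/sqrt(48).
Square and sum: Σ |<v, e_j>|^2 = 6.
Compute ||v||^2 = v·v = 8.
Deficit = 8 − 6 = 2 ≥ 0, confirming Bessel's inequality. (The deficit equals ||v − Σ <v,e_j> e_j||^2, the squared distance from v to span{e_j}.)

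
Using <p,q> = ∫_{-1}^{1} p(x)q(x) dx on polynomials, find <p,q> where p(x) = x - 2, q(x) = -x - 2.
<p,q> = 22/3

Expand the product: p(x)·q(x) = 4 - x^2.
∫_{-1}^{1} of each monomial x^k gives [2/(k+1) if k even, 0 if k odd]. Integrating term-by-term (or equivalently evaluating the antiderivative F(x) = -x^3/3 + 4*x at the endpoints):
  F(1) − F(−1) = 11/3 − (-11/3) = 22/3.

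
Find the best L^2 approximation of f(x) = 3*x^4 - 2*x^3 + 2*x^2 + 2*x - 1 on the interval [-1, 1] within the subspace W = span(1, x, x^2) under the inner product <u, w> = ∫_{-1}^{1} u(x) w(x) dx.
g(x) = 32*x^2/7 + 4*x/5 - 44/35

The best approximation g ∈ W is the orthogonal projection of f onto W. Writing g = a_0 + a_1 x + a_2 x^2, the coefficients solve the normal equations G · a = b where
  G_{ij} = <φ_i, φ_j> and b_i = <f, φ_i>, with φ_0 = 1, φ_1 = x, φ_2 = x^2.
G =
  [2, 0, 2/3]
  [0, 2/3, 0]
  [2/3, 0, 2/5],
b = (8/15, 8/15, 104/105).
Solving gives a_0 = -44/35, a_1 = 4/5, a_2 = 32/7, so
  g(x) = 32*x^2/7 + 4*x/5 - 44/35.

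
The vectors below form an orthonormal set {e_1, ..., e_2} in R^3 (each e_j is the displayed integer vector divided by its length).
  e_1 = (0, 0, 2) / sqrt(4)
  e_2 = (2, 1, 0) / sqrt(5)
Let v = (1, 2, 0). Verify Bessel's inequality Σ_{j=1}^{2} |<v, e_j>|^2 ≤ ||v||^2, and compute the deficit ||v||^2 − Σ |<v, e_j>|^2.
Σ |<v, e_j>|^2 = 16/5; ||v||^2 = 5; deficit = 9/5

Write each e_j = u_j / sqrt(<u_j, u_j>) where u_j is the displayed integer vector. Then <v, e_j> = <v, u_j> / sqrt(<u_j, u_j>), so |<v, e_j>|^2 = <v, u_j>^2 / <u_j, u_j>.
Coefficients: <v, e_1> = 0/sqrt(4), <v, e_2> = 4/sqrt(5).
Square and sum: Σ |<v, e_j>|^2 = 16/5.
Compute ||v||^2 = v·v = 5.
Deficit = 5 − 16/5 = 9/5 ≥ 0, confirming Bessel's inequality. (The deficit equals ||v − Σ <v,e_j> e_j||^2, the squared distance from v to span{e_j}.)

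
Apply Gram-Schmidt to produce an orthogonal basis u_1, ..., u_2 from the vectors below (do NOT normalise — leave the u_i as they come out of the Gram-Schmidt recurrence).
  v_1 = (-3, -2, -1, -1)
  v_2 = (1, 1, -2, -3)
Orthogonal basis:
  u_1 = (-3, -2, -1, -1)
  u_2 = (1, 1, -2, -3)

Apply the Gram-Schmidt recurrence
  u_1 = v_1
  u_i = v_i − Σ_{j<i} ((v_i · u_j) / (u_j · u_j)) · u_j.

Step by step this gives:
  u_1 = (-3, -2, -1, -1)
  u_2 = (1, 1, -2, -3)

Orthogonality check:
  u_2 · u_1 = 0 (should be 0)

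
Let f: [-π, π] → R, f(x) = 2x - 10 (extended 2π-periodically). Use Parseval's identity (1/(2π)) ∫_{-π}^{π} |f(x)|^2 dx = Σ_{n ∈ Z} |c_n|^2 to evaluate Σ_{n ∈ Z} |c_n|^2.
Σ |c_n|^2 = 4π^2/3 + 100

Expand and integrate term by term over [-π, π]:
  ∫ (2x)^2 dx = 4·(2π^3/3); ∫ 2·2·(-10)·x dx = 0 (odd integrand); ∫ (-10)^2 dx = 100·2π.
So (1/(2π)) ∫_{-π}^{π} (2x - 10)^2 dx = 4π^2/3 + 100 = 4π^2/3 + 100.
Parseval ⇒ Σ |c_n|^2 = 4π^2/3 + 100.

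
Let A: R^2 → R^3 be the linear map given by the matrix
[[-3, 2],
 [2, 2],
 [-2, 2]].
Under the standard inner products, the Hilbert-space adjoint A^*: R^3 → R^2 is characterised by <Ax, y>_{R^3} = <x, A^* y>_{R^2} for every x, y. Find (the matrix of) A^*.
A^* = A^T =
[[-3, 2, -2],
 [2, 2, 2]]

For real matrices with standard dot products, the defining identity <Ax, y> = <x, A^* y> gives (Ax)^T y = x^T (A^*) y, i.e. x^T A^T y = x^T (A^*) y. Since this holds for all x, y, we must have A^* = A^T. Therefore
A^* =
[[-3, 2, -2],
 [2, 2, 2]].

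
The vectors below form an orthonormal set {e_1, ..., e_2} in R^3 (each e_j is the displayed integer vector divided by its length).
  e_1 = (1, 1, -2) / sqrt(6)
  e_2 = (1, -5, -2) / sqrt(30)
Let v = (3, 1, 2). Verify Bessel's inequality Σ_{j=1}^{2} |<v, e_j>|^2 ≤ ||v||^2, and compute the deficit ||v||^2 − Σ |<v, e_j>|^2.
Σ |<v, e_j>|^2 = 6/5; ||v||^2 = 14; deficit = 64/5

Write each e_j = u_j / sqrt(<u_j, u_j>) where u_j is the displayed integer vector. Then <v, e_j> = <v, u_j> / sqrt(<u_j, u_j>), so |<v, e_j>|^2 = <v, u_j>^2 / <u_j, u_j>.
Coefficients: <v, e_1> = 0/sqrt(6), <v, e_2> = -6/sqrt(30).
Square and sum: Σ |<v, e_j>|^2 = 6/5.
Compute ||v||^2 = v·v = 14.
Deficit = 14 − 6/5 = 64/5 ≥ 0, confirming Bessel's inequality. (The deficit equals ||v − Σ <v,e_j> e_j||^2, the squared distance from v to span{e_j}.)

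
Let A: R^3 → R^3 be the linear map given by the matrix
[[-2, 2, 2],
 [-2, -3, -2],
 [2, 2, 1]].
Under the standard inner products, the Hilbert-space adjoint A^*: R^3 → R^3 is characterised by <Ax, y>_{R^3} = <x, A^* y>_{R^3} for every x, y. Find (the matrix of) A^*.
A^* = A^T =
[[-2, -2, 2],
 [2, -3, 2],
 [2, -2, 1]]

For real matrices with standard dot products, the defining identity <Ax, y> = <x, A^* y> gives (Ax)^T y = x^T (A^*) y, i.e. x^T A^T y = x^T (A^*) y. Since this holds for all x, y, we must have A^* = A^T. Therefore
A^* =
[[-2, -2, 2],
 [2, -3, 2],
 [2, -2, 1]].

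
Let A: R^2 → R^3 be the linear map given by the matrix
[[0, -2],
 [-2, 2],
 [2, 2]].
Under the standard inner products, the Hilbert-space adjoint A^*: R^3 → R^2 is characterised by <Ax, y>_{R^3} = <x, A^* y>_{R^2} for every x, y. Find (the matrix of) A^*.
A^* = A^T =
[[0, -2, 2],
 [-2, 2, 2]]

For real matrices with standard dot products, the defining identity <Ax, y> = <x, A^* y> gives (Ax)^T y = x^T (A^*) y, i.e. x^T A^T y = x^T (A^*) y. Since this holds for all x, y, we must have A^* = A^T. Therefore
A^* =
[[0, -2, 2],
 [-2, 2, 2]].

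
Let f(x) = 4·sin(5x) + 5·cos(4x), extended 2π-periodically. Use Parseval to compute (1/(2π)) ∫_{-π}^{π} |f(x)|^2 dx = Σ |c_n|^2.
Σ |c_n|^2 = 41/2

Expand |f|^2 and use orthogonality of {sin(nx), cos(mx)} on [-π, π]:
  ∫_{-π}^{π} sin(nx)^2 dx = π, ∫ cos(mx)^2 dx = π, and cross terms integrate to 0.
So ∫_{-π}^{π} f(x)^2 dx = 4^2 · π + 5^2 · π = (16 + 25)π.
Divide by 2π: (16 + 25)/2 = 41/2.
By Parseval, this equals Σ |c_n|^2.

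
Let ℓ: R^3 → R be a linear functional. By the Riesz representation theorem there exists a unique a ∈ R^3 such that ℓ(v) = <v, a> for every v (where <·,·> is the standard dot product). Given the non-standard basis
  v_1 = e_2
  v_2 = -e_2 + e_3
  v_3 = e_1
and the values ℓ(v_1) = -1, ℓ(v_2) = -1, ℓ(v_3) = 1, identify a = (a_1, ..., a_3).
a = (1, -1, -2)

Write a = (a_1, ..., a_3) in the standard basis. For each basis vector v_i, ℓ(v_i) = <v_i, a> is a linear equation in the a_j's. Collect the n equations into a matrix system V a = ℓ, where row i of V is v_i (expressed in the standard basis). Since V is invertible (lower-triangular with 1s on the diagonal, up to permutation), solve by back-substitution:
  V =
[[0, 1, 0],
 [0, -1, 1],
 [1, 0, 0]]
  V a = (-1, -1, 1)
Solving gives a = (1, -1, -2).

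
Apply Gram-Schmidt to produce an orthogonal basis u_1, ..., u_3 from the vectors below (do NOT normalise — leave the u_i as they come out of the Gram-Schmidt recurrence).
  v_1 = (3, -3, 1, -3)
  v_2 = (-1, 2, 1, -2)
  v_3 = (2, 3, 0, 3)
Orthogonal basis:
  u_1 = (3, -3, 1, -3)
  u_2 = (-11/14, 25/14, 15/14, -31/14)
  u_3 = (211/69, 154/69, 17/23, 74/69)

Apply the Gram-Schmidt recurrence
  u_1 = v_1
  u_i = v_i − Σ_{j<i} ((v_i · u_j) / (u_j · u_j)) · u_j.

Step by step this gives:
  u_1 = (3, -3, 1, -3)
  u_2 = (-11/14, 25/14, 15/14, -31/14)
  u_3 = (211/69, 154/69, 17/23, 74/69)

Orthogonality check:
  u_2 · u_1 = 0 (should be 0)
  u_3 · u_1 = 0 (should be 0)
  u_3 · u_2 = 0 (should be 0)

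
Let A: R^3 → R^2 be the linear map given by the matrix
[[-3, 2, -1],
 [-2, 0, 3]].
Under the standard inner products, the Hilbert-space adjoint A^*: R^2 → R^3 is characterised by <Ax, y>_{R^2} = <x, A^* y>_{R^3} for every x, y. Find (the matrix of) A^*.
A^* = A^T =
[[-3, -2],
 [2, 0],
 [-1, 3]]

For real matrices with standard dot products, the defining identity <Ax, y> = <x, A^* y> gives (Ax)^T y = x^T (A^*) y, i.e. x^T A^T y = x^T (A^*) y. Since this holds for all x, y, we must have A^* = A^T. Therefore
A^* =
[[-3, -2],
 [2, 0],
 [-1, 3]].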